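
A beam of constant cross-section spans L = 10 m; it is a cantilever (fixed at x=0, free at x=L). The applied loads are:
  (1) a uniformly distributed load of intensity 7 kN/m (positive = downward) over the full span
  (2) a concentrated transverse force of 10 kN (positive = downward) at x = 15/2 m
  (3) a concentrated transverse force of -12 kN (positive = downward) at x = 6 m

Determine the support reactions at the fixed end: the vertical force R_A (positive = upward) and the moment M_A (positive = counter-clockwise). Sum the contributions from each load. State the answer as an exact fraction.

R_A = 68 kN, M_A = 353 kN·m

Load 1 — uniform load w=7 kN/m over full span:
  R_A = wL = 7·10 = 70 kN
  M_A = wL²/2 = 7·10²/2 = 350 kN·m
Load 2 — point force P=10 kN at a=15/2 m (b=L-a=5/2):
  R_A = P = 10 kN
  M_A = Pa = 10·(15/2) = 75 kN·m
Load 3 — point force P=-12 kN at a=6 m (b=L-a=4):
  R_A = P = (-12) = -12 kN
  M_A = Pa = (-12)·6 = -72 kN·m
Superposition: R_A = 68 kN, M_A = 353 kN·m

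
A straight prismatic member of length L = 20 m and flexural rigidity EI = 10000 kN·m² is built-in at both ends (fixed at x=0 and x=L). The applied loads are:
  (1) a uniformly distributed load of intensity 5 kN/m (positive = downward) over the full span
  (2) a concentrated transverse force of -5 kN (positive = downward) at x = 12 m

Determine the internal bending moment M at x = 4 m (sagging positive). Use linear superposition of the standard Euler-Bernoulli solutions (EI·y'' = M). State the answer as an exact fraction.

Load 1 — uniform load w=5 kN/m over full span:
  M_1 = wLx/2 - wL²/12 - wx²/2 = 5·20·4/2 - 5·20²/12 - 5·4²/2 = -20/3 kN·m
Load 2 — point force P=-5 kN at a=12 m (b=L-a=8):
  M_2 = Pb²(3a+b)x/L³ - Pab²/L²  [x≤a] = (-5)·8²·(3·12+8)·4/20³ - (-5)·12·8²/20² = 64/25 kN·m
Superposition: M = Σ M_i = -308/75 kN·m ≈ -4.106667 kN·m

M(4) = -308/75 kN·m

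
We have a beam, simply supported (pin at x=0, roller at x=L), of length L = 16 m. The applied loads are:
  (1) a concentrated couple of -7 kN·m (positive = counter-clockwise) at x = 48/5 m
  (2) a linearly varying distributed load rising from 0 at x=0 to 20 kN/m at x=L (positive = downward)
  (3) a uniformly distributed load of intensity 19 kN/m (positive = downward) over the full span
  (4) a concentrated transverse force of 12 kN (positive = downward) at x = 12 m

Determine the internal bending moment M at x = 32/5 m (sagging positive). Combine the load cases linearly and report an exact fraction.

M(32/5) = 4434/5 kN·m

Load 1 — applied couple M₀=-7 kN·m at a=48/5 m (b=L-a=32/5):
  M_1 = M₀x/L  [x≤a] = (-7)·(32/5)/16 = -14/5 kN·m
Load 2 — triangular load w₀=20 kN/m (0→w₀ over full span):
  M_2 = w₀Lx/6 - w₀x³/(6L) = 20·16·(32/5)/6 - 20·(32/5)³/(6·16) = 7168/25 kN·m
Load 3 — uniform load w=19 kN/m over full span:
  M_3 = wx(L-x)/2 = 19·(32/5)·(16-(32/5))/2 = 14592/25 kN·m
Load 4 — point force P=12 kN at a=12 m (b=L-a=4):
  M_4 = Pbx/L  [x≤a] = 12·4·(32/5)/16 = 96/5 kN·m
Superposition: M = Σ M_i = 4434/5 kN·m ≈ 886.800000 kN·m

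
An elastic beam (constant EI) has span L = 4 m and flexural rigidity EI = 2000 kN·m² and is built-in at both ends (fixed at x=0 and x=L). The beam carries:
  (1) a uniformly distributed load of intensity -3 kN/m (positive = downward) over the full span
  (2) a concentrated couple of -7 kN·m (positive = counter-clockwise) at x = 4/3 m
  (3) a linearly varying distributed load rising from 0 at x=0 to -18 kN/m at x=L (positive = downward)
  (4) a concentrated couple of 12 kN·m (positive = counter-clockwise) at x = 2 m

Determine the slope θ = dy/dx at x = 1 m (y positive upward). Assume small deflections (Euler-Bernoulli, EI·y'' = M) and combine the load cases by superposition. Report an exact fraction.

θ(1) = 953/480000 rad

Load 1 — uniform load w=-3 kN/m over full span:
  θ_1 = -wx(L-x)(L-2x)/(12EI) = -(-3)·1·(4-1)·(4-2·1)/(12·2000) = 3/4000 rad
Load 2 — applied couple M₀=-7 kN·m at a=4/3 m (b=L-a=8/3):
  θ_2 = (R_Ax²/2 - M_Ax)/EI  [x≤a] with R_A=-7/3, M_A=0 = ((-7/3)·1²/2 - 0·1)/2000 = -7/12000 rad
Load 3 — triangular load w₀=-18 kN/m (0→w₀ over full span):
  θ_3 = -w₀(2x(L-x)(L-2x)(x+2L)+x²(L-x)²)/(120LEI) = -(-18)·(2·1·(4-1)·(4-2·1)·(1+2·4)+1²·(4-1)²)/(120·4·2000) = 351/160000 rad
Load 4 — applied couple M₀=12 kN·m at a=2 m (b=L-a=2):
  θ_4 = (R_Ax²/2 - M_Ax)/EI  [x≤a] with R_A=9/2, M_A=3 = ((9/2)·1²/2 - 3·1)/2000 = -3/8000 rad
Superposition: θ = Σ θ_i = 953/480000 rad ≈ 0.001985 rad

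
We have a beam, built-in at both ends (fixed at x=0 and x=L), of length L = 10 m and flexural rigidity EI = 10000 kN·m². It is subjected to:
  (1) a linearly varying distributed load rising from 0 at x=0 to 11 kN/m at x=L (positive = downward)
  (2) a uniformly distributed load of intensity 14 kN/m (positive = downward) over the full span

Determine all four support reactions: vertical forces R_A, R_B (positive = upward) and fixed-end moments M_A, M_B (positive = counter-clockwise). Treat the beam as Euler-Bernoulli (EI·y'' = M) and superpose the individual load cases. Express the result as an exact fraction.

Load 1 — triangular load w₀=11 kN/m (0→w₀ over full span):
  R_A = 3w₀L/20 = 3·11·10/20 = 33/2 kN
  M_A = w₀L²/30 = 11·10²/30 = 110/3 kN·m
  R_B = 7w₀L/20 = 7·11·10/20 = 77/2 kN
  M_B = -w₀L²/20 = -11·10²/20 = -55 kN·m
Load 2 — uniform load w=14 kN/m over full span:
  R_A = wL/2 = 14·10/2 = 70 kN
  M_A = wL²/12 = 14·10²/12 = 350/3 kN·m
  R_B = wL/2 = 14·10/2 = 70 kN
  M_B = -wL²/12 = -14·10²/12 = -350/3 kN·m
Superposition: R_A = 173/2 kN, M_A = 460/3 kN·m, R_B = 217/2 kN, M_B = -515/3 kN·m

R_A = 173/2 kN, M_A = 460/3 kN·m, R_B = 217/2 kN, M_B = -515/3 kN·m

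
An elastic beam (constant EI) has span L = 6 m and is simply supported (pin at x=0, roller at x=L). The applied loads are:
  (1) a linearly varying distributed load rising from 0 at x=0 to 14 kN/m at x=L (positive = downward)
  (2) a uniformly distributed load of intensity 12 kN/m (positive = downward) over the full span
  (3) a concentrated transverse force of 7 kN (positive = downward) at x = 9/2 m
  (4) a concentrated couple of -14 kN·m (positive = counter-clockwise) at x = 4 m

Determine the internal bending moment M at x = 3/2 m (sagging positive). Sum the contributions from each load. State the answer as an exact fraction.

Load 1 — triangular load w₀=14 kN/m (0→w₀ over full span):
  M_1 = w₀Lx/6 - w₀x³/(6L) = 14·6·(3/2)/6 - 14·(3/2)³/(6·6) = 315/16 kN·m
Load 2 — uniform load w=12 kN/m over full span:
  M_2 = wx(L-x)/2 = 12·(3/2)·(6-(3/2))/2 = 81/2 kN·m
Load 3 — point force P=7 kN at a=9/2 m (b=L-a=3/2):
  M_3 = Pbx/L  [x≤a] = 7·(3/2)·(3/2)/6 = 21/8 kN·m
Load 4 — applied couple M₀=-14 kN·m at a=4 m (b=L-a=2):
  M_4 = M₀x/L  [x≤a] = (-14)·(3/2)/6 = -7/2 kN·m
Superposition: M = Σ M_i = 949/16 kN·m ≈ 59.312500 kN·m

M(3/2) = 949/16 kN·m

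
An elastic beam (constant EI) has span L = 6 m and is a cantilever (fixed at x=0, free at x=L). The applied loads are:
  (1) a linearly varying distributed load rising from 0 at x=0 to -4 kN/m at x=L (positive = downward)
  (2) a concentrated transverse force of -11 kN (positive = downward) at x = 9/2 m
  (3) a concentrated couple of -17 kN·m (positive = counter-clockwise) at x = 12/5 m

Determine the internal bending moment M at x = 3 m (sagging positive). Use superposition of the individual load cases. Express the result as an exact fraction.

Load 1 — triangular load w₀=-4 kN/m (0→w₀ over full span):
  M_1 = w₀Lx/2 - w₀L²/3 - w₀x³/(6L) = (-4)·6·3/2 - (-4)·6²/3 - (-4)·3³/(6·6) = 15 kN·m
Load 2 — point force P=-11 kN at a=9/2 m (b=L-a=3/2):
  M_2 = -P(a-x)  [x≤a] = -(-11)·((9/2)-3) = 33/2 kN·m
Load 3 — applied couple M₀=-17 kN·m at a=12/5 m (b=L-a=18/5):
  M_3 = 0  [x>a] = 0 kN·m
Superposition: M = Σ M_i = 63/2 kN·m ≈ 31.500000 kN·m

M(3) = 63/2 kN·m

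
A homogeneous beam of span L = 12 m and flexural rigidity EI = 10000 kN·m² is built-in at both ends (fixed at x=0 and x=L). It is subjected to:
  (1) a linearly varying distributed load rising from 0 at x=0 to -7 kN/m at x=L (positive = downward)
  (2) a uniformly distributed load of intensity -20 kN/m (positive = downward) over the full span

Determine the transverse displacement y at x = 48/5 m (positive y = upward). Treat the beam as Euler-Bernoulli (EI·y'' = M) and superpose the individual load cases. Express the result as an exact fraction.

Load 1 — triangular load w₀=-7 kN/m (0→w₀ over full span):
  y_1 = -w₀x²(L-x)²(x+2L)/(120LEI) = -(-7)·(48/5)²·(12-(48/5))²·((48/5)+2·12)/(120·12·10000) = 84672/9765625 m
Load 2 — uniform load w=-20 kN/m over full span:
  y_2 = -wx²(L-x)²/(24EI) = -(-20)·(48/5)²·(12-(48/5))²/(24·10000) = 3456/78125 m
Superposition: y = Σ y_i = 516672/9765625 m ≈ 0.052907 m

y(48/5) = 516672/9765625 m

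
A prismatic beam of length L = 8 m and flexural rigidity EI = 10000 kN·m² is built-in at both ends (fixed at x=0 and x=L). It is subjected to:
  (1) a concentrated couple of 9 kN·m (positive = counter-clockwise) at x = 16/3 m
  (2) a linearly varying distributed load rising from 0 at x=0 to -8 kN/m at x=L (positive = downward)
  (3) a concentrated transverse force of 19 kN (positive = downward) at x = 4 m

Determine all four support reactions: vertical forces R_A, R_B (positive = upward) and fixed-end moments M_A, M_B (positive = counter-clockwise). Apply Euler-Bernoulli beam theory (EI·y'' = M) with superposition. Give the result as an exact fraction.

R_A = 7/5 kN, M_A = 74/15 kN·m, R_B = -72/5 kN, M_B = 33/5 kN·m

Load 1 — applied couple M₀=9 kN·m at a=16/3 m (b=L-a=8/3):
  R_A = 6M₀ab/L³ = 6·9·(16/3)·(8/3)/8³ = 3/2 kN
  M_A = M₀b(2a-b)/L² = 9·(8/3)·(2·(16/3)-(8/3))/8² = 3 kN·m
  R_B = -6M₀ab/L³ = -6·9·(16/3)·(8/3)/8³ = -3/2 kN
  M_B = M₀a(2b-a)/L² = 9·(16/3)·(2·(8/3)-(16/3))/8² = 0 kN·m
Load 2 — triangular load w₀=-8 kN/m (0→w₀ over full span):
  R_A = 3w₀L/20 = 3·(-8)·8/20 = -48/5 kN
  M_A = w₀L²/30 = (-8)·8²/30 = -256/15 kN·m
  R_B = 7w₀L/20 = 7·(-8)·8/20 = -112/5 kN
  M_B = -w₀L²/20 = -(-8)·8²/20 = 128/5 kN·m
Load 3 — point force P=19 kN at a=4 m (b=L-a=4):
  R_A = Pb²(3a+b)/L³ = 19·4²·(3·4+4)/8³ = 19/2 kN
  M_A = Pab²/L² = 19·4·4²/8² = 19 kN·m
  R_B = Pa²(a+3b)/L³ = 19·4²·(4+3·4)/8³ = 19/2 kN
  M_B = -Pa²b/L² = -19·4²·4/8² = -19 kN·m
Superposition: R_A = 7/5 kN, M_A = 74/15 kN·m, R_B = -72/5 kN, M_B = 33/5 kN·m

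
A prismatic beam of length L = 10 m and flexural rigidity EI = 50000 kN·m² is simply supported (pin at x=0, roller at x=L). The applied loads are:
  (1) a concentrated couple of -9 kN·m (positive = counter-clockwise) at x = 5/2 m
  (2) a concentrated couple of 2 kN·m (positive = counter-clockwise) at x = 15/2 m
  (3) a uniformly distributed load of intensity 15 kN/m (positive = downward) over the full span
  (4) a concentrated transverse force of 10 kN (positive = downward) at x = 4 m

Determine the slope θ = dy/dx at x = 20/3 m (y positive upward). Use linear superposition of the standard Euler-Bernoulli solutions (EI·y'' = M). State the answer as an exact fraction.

Load 1 — applied couple M₀=-9 kN·m at a=5/2 m (b=L-a=15/2):
  θ_1 = (M₀x²/(2L)-M₀(x-a)+C₁)/EI  [x>a] with C₁=M₀(3b²-L²)/(6L)=-165/16 = ((-9)·(20/3)²/(2·10)-(-9)·((20/3)-(5/2))+(-165/16))/50000 = 23/160000 rad
Load 2 — applied couple M₀=2 kN·m at a=15/2 m (b=L-a=5/2):
  θ_2 = (M₀x²/(2L)+C₁)/EI  [x≤a] with C₁=M₀(3b²-L²)/(6L)=-65/24 = (2·(20/3)²/(2·10)+(-65/24))/50000 = 1/28800 rad
Load 3 — uniform load w=15 kN/m over full span:
  θ_3 = -w(L³-6Lx²+4x³)/(24EI) = -15·(10³-6·10·(20/3)²+4·(20/3)³)/(24·50000) = 13/2160 rad
Load 4 — point force P=10 kN at a=4 m (b=L-a=6):
  θ_4 = -Pa(2L²-6Lx+3x²+a²)/(6LEI)  [x>a] = -10·4·(2·10²-6·10·(20/3)+3·(20/3)²+4²)/(6·10·50000) = 19/28125 rad
Superposition: θ = Σ θ_i = 148447/21600000 rad ≈ 0.006873 rad

θ(20/3) = 148447/21600000 rad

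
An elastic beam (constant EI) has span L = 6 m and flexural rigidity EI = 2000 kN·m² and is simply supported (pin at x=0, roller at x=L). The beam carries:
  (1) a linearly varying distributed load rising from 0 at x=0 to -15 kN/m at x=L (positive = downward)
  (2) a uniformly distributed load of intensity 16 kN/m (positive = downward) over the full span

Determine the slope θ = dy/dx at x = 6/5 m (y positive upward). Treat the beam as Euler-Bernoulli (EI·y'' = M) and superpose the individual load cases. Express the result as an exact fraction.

θ(6/5) = -963/31250 rad

Load 1 — triangular load w₀=-15 kN/m (0→w₀ over full span):
  θ_1 = -w₀(7L⁴-30L²x²+15x⁴)/(360LEI) = -(-15)·(7·6⁴-30·6²·(6/5)²+15·(6/5)⁴)/(360·6·2000) = 819/31250 rad
Load 2 — uniform load w=16 kN/m over full span:
  θ_2 = -w(L³-6Lx²+4x³)/(24EI) = -16·(6³-6·6·(6/5)²+4·(6/5)³)/(24·2000) = -891/15625 rad
Superposition: θ = Σ θ_i = -963/31250 rad ≈ -0.030816 rad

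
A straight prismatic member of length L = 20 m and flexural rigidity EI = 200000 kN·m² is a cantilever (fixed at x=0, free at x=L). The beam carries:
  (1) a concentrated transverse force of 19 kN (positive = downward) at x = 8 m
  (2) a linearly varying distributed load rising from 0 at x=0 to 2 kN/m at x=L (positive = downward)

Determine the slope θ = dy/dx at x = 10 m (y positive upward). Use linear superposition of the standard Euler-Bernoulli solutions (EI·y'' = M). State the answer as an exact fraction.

θ(10) = -6949/600000 rad

Load 1 — point force P=19 kN at a=8 m (b=L-a=12):
  θ_1 = -Pa²/(2EI)  [x>a] = -19·8²/(2·200000) = -19/6250 rad
Load 2 — triangular load w₀=2 kN/m (0→w₀ over full span):
  θ_2 = (w₀Lx²/4-w₀L²x/3-w₀x⁴/(24L))/EI = (2·20·10²/4-2·20²·10/3-2·10⁴/(24·20))/200000 = -41/4800 rad
Superposition: θ = Σ θ_i = -6949/600000 rad ≈ -0.011582 rad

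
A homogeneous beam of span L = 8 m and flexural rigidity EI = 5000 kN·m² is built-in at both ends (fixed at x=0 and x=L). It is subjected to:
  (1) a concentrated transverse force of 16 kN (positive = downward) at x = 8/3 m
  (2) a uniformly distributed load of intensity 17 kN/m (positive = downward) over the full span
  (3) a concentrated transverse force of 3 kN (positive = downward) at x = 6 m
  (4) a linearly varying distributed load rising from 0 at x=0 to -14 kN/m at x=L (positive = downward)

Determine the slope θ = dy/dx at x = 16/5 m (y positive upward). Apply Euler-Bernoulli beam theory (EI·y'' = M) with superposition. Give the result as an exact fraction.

θ(16/5) = -59311/14062500 rad

Load 1 — point force P=16 kN at a=8/3 m (b=L-a=16/3):
  θ_1 = Pa²(L-x)(2bL-(3b+a)(L-x))/(2L³EI)  [x>a] = 16·(8/3)²·(8-(16/5))·(2·(16/3)·8-(3·(16/3)+(8/3))·(8-(16/5)))/(2·8³·5000) = -64/140625 rad
Load 2 — uniform load w=17 kN/m over full span:
  θ_2 = -wx(L-x)(L-2x)/(12EI) = -17·(16/5)·(8-(16/5))·(8-2·(16/5))/(12·5000) = -544/78125 rad
Load 3 — point force P=3 kN at a=6 m (b=L-a=2):
  θ_3 = -Pb²x(2aL-(3a+b)x)/(2L³EI)  [x≤a] = -3·2²·(16/5)·(2·6·8-(3·6+2)·(16/5))/(2·8³·5000) = -3/12500 rad
Load 4 — triangular load w₀=-14 kN/m (0→w₀ over full span):
  θ_4 = -w₀(2x(L-x)(L-2x)(x+2L)+x²(L-x)²)/(120LEI) = -(-14)·(2·(16/5)·(8-(16/5))·(8-2·(16/5))·((16/5)+2·8)+(16/5)²·(8-(16/5))²)/(120·8·5000) = 1344/390625 rad
Superposition: θ = Σ θ_i = -59311/14062500 rad ≈ -0.004218 rad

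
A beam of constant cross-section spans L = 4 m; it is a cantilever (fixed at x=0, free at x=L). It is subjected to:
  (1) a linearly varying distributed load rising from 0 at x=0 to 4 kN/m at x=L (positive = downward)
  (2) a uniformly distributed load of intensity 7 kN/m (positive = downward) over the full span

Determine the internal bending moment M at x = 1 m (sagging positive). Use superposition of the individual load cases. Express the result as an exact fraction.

M(1) = -45 kN·m

Load 1 — triangular load w₀=4 kN/m (0→w₀ over full span):
  M_1 = w₀Lx/2 - w₀L²/3 - w₀x³/(6L) = 4·4·1/2 - 4·4²/3 - 4·1³/(6·4) = -27/2 kN·m
Load 2 — uniform load w=7 kN/m over full span:
  M_2 = -w(L-x)²/2 = -7·(4-1)²/2 = -63/2 kN·m
Superposition: M = Σ M_i = -45 kN·m ≈ -45.000000 kN·m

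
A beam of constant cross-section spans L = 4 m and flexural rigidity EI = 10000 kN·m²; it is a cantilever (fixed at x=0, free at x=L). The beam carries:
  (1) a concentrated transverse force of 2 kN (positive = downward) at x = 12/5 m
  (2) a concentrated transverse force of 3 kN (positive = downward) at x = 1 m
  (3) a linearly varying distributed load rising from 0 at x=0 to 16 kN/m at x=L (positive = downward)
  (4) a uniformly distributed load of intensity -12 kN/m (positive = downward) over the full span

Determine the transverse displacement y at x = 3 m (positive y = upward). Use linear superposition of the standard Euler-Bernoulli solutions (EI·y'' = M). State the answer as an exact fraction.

y(3) = -517/625000 m

Load 1 — point force P=2 kN at a=12/5 m (b=L-a=8/5):
  y_1 = -Pa²(3x-a)/(6EI)  [x>a] = -2·(12/5)²·(3·3-(12/5))/(6·10000) = -99/78125 m
Load 2 — point force P=3 kN at a=1 m (b=L-a=3):
  y_2 = -Pa²(3x-a)/(6EI)  [x>a] = -3·1²·(3·3-1)/(6·10000) = -1/2500 m
Load 3 — triangular load w₀=16 kN/m (0→w₀ over full span):
  y_3 = (w₀Lx³/12-w₀L²x²/6-w₀x⁵/(120L))/EI = (16·4·3³/12-16·4²·3²/6-16·3⁵/(120·4))/10000 = -2481/100000 m
Load 4 — uniform load w=-12 kN/m over full span:
  y_4 = -wx²(x²-4Lx+6L²)/(24EI) = -(-12)·3²·(3²-4·4·3+6·4²)/(24·10000) = 513/20000 m
Superposition: y = Σ y_i = -517/625000 m ≈ -0.000827 m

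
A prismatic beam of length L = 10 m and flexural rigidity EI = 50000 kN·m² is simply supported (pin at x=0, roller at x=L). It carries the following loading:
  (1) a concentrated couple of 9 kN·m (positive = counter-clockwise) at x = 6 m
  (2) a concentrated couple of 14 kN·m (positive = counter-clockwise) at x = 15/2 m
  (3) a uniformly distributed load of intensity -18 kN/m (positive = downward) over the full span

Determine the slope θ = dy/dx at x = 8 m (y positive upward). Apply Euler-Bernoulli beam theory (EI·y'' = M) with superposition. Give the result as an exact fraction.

θ(8) = -68659/6000000 rad

Load 1 — applied couple M₀=9 kN·m at a=6 m (b=L-a=4):
  θ_1 = (M₀x²/(2L)-M₀(x-a)+C₁)/EI  [x>a] with C₁=M₀(3b²-L²)/(6L)=-39/5 = (9·8²/(2·10)-9·(8-6)+(-39/5))/50000 = 3/50000 rad
Load 2 — applied couple M₀=14 kN·m at a=15/2 m (b=L-a=5/2):
  θ_2 = (M₀x²/(2L)-M₀(x-a)+C₁)/EI  [x>a] with C₁=M₀(3b²-L²)/(6L)=-455/24 = (14·8²/(2·10)-14·(8-(15/2))+(-455/24))/50000 = 2261/6000000 rad
Load 3 — uniform load w=-18 kN/m over full span:
  θ_3 = -w(L³-6Lx²+4x³)/(24EI) = -(-18)·(10³-6·10·8²+4·8³)/(24·50000) = -297/25000 rad
Superposition: θ = Σ θ_i = -68659/6000000 rad ≈ -0.011443 rad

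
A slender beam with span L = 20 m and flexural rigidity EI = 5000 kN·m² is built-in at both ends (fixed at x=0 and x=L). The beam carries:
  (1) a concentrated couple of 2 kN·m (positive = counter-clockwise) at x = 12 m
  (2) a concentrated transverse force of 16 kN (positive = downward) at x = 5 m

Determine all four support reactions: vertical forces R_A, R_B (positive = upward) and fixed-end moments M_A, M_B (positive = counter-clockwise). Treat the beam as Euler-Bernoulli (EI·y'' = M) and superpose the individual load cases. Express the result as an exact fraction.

Load 1 — applied couple M₀=2 kN·m at a=12 m (b=L-a=8):
  R_A = 6M₀ab/L³ = 6·2·12·8/20³ = 18/125 kN
  M_A = M₀b(2a-b)/L² = 2·8·(2·12-8)/20² = 16/25 kN·m
  R_B = -6M₀ab/L³ = -6·2·12·8/20³ = -18/125 kN
  M_B = M₀a(2b-a)/L² = 2·12·(2·8-12)/20² = 6/25 kN·m
Load 2 — point force P=16 kN at a=5 m (b=L-a=15):
  R_A = Pb²(3a+b)/L³ = 16·15²·(3·5+15)/20³ = 27/2 kN
  M_A = Pab²/L² = 16·5·15²/20² = 45 kN·m
  R_B = Pa²(a+3b)/L³ = 16·5²·(5+3·15)/20³ = 5/2 kN
  M_B = -Pa²b/L² = -16·5²·15/20² = -15 kN·m
Superposition: R_A = 3411/250 kN, M_A = 1141/25 kN·m, R_B = 589/250 kN, M_B = -369/25 kN·m

R_A = 3411/250 kN, M_A = 1141/25 kN·m, R_B = 589/250 kN, M_B = -369/25 kN·m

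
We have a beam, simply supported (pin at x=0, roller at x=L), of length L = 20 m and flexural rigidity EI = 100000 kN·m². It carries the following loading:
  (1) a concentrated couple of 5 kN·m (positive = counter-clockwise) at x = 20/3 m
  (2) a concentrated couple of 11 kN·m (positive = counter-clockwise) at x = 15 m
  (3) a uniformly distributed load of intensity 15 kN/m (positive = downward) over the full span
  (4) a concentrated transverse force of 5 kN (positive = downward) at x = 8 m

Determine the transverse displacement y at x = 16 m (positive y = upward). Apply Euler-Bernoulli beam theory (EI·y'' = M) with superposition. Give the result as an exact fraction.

y(16) = -1714643/9000000 m

Load 1 — applied couple M₀=5 kN·m at a=20/3 m (b=L-a=40/3):
  y_1 = (M₀x³/(6L)-M₀(x-a)²/2+C₁x)/EI  [x>a] with C₁=M₀(3b²-L²)/(6L)=50/9 = (5·16³/(6·20)-5·(16-(20/3))²/2+(50/9)·16)/100000 = 47/112500 m
Load 2 — applied couple M₀=11 kN·m at a=15 m (b=L-a=5):
  y_2 = (M₀x³/(6L)-M₀(x-a)²/2+C₁x)/EI  [x>a] with C₁=M₀(3b²-L²)/(6L)=-715/24 = (11·16³/(6·20)-11·(16-15)²/2+(-715/24)·16)/100000 = -1067/1000000 m
Load 3 — uniform load w=15 kN/m over full span:
  y_3 = -wx(L³-2Lx²+x³)/(24EI) = -15·16·(20³-2·20·16²+16³)/(24·100000) = -116/625 m
Load 4 — point force P=5 kN at a=8 m (b=L-a=12):
  y_4 = -Pa(L-x)(2Lx-a²-x²)/(6LEI)  [x>a] = -5·8·(20-16)·(2·20·16-8²-16²)/(6·20·100000) = -8/1875 m
Superposition: y = Σ y_i = -1714643/9000000 m ≈ -0.190516 m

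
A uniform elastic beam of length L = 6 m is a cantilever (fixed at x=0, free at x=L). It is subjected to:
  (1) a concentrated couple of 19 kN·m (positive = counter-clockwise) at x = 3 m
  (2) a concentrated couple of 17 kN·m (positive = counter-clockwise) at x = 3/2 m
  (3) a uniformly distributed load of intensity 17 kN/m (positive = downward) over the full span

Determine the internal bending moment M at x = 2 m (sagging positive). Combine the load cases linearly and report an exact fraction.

Load 1 — applied couple M₀=19 kN·m at a=3 m (b=L-a=3):
  M_1 = M₀  [x≤a] = 19 = 19 kN·m
Load 2 — applied couple M₀=17 kN·m at a=3/2 m (b=L-a=9/2):
  M_2 = 0  [x>a] = 0 kN·m
Load 3 — uniform load w=17 kN/m over full span:
  M_3 = -w(L-x)²/2 = -17·(6-2)²/2 = -136 kN·m
Superposition: M = Σ M_i = -117 kN·m ≈ -117.000000 kN·m

M(2) = -117 kN·m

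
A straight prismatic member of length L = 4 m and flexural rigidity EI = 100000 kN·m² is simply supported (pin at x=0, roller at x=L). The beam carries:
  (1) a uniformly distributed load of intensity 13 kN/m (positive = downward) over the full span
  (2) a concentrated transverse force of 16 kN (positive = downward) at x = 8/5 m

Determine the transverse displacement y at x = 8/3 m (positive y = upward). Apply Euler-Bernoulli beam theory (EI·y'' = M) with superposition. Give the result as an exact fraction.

y(8/3) = -51494/94921875 m

Load 1 — uniform load w=13 kN/m over full span:
  y_1 = -wx(L³-2Lx²+x³)/(24EI) = -13·(8/3)·(4³-2·4·(8/3)²+(8/3)³)/(24·100000) = -286/759375 m
Load 2 — point force P=16 kN at a=8/5 m (b=L-a=12/5):
  y_2 = -Pa(L-x)(2Lx-a²-x²)/(6LEI)  [x>a] = -16·(8/5)·(4-(8/3))·(2·4·(8/3)-(8/5)²-(8/3)²)/(6·4·100000) = -5248/31640625 m
Superposition: y = Σ y_i = -51494/94921875 m ≈ -0.000542 m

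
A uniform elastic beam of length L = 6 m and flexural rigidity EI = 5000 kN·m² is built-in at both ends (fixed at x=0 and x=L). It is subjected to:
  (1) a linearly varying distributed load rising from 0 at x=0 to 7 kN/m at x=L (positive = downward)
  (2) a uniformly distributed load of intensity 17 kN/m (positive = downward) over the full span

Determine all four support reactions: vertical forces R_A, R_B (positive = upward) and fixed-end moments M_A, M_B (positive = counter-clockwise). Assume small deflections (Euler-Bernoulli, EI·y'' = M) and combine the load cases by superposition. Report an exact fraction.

R_A = 573/10 kN, M_A = 297/5 kN·m, R_B = 657/10 kN, M_B = -318/5 kN·m

Load 1 — triangular load w₀=7 kN/m (0→w₀ over full span):
  R_A = 3w₀L/20 = 3·7·6/20 = 63/10 kN
  M_A = w₀L²/30 = 7·6²/30 = 42/5 kN·m
  R_B = 7w₀L/20 = 7·7·6/20 = 147/10 kN
  M_B = -w₀L²/20 = -7·6²/20 = -63/5 kN·m
Load 2 — uniform load w=17 kN/m over full span:
  R_A = wL/2 = 17·6/2 = 51 kN
  M_A = wL²/12 = 17·6²/12 = 51 kN·m
  R_B = wL/2 = 17·6/2 = 51 kN
  M_B = -wL²/12 = -17·6²/12 = -51 kN·m
Superposition: R_A = 573/10 kN, M_A = 297/5 kN·m, R_B = 657/10 kN, M_B = -318/5 kN·m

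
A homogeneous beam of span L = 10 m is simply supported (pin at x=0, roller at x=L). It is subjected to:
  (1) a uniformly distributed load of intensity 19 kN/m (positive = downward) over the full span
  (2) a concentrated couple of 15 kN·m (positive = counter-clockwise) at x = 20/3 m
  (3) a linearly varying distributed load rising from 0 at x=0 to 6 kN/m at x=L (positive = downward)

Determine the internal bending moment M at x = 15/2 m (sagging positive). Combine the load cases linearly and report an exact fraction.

M(15/2) = 3315/16 kN·m

Load 1 — uniform load w=19 kN/m over full span:
  M_1 = wx(L-x)/2 = 19·(15/2)·(10-(15/2))/2 = 1425/8 kN·m
Load 2 — applied couple M₀=15 kN·m at a=20/3 m (b=L-a=10/3):
  M_2 = M₀x/L - M₀  [x>a] = 15·(15/2)/10 - 15 = -15/4 kN·m
Load 3 — triangular load w₀=6 kN/m (0→w₀ over full span):
  M_3 = w₀Lx/6 - w₀x³/(6L) = 6·10·(15/2)/6 - 6·(15/2)³/(6·10) = 525/16 kN·m
Superposition: M = Σ M_i = 3315/16 kN·m ≈ 207.187500 kN·m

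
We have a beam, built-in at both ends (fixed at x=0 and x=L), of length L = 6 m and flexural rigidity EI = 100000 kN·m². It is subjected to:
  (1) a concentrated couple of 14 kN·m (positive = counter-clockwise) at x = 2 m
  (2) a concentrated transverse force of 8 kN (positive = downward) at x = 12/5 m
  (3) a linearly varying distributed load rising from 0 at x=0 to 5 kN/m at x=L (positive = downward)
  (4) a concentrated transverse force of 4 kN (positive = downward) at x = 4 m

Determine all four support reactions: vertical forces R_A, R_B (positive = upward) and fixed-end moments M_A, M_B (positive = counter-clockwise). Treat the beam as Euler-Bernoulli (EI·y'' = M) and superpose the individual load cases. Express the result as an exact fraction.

R_A = 93367/6750 kN, M_A = 16526/1125 kN·m, R_B = 88883/6750 kN, M_B = -14059/1125 kN·m

Load 1 — applied couple M₀=14 kN·m at a=2 m (b=L-a=4):
  R_A = 6M₀ab/L³ = 6·14·2·4/6³ = 28/9 kN
  M_A = M₀b(2a-b)/L² = 14·4·(2·2-4)/6² = 0 kN·m
  R_B = -6M₀ab/L³ = -6·14·2·4/6³ = -28/9 kN
  M_B = M₀a(2b-a)/L² = 14·2·(2·4-2)/6² = 14/3 kN·m
Load 2 — point force P=8 kN at a=12/5 m (b=L-a=18/5):
  R_A = Pb²(3a+b)/L³ = 8·(18/5)²·(3·(12/5)+(18/5))/6³ = 648/125 kN
  M_A = Pab²/L² = 8·(12/5)·(18/5)²/6² = 864/125 kN·m
  R_B = Pa²(a+3b)/L³ = 8·(12/5)²·((12/5)+3·(18/5))/6³ = 352/125 kN
  M_B = -Pa²b/L² = -8·(12/5)²·(18/5)/6² = -576/125 kN·m
Load 3 — triangular load w₀=5 kN/m (0→w₀ over full span):
  R_A = 3w₀L/20 = 3·5·6/20 = 9/2 kN
  M_A = w₀L²/30 = 5·6²/30 = 6 kN·m
  R_B = 7w₀L/20 = 7·5·6/20 = 21/2 kN
  M_B = -w₀L²/20 = -5·6²/20 = -9 kN·m
Load 4 — point force P=4 kN at a=4 m (b=L-a=2):
  R_A = Pb²(3a+b)/L³ = 4·2²·(3·4+2)/6³ = 28/27 kN
  M_A = Pab²/L² = 4·4·2²/6² = 16/9 kN·m
  R_B = Pa²(a+3b)/L³ = 4·4²·(4+3·2)/6³ = 80/27 kN
  M_B = -Pa²b/L² = -4·4²·2/6² = -32/9 kN·m
Superposition: R_A = 93367/6750 kN, M_A = 16526/1125 kN·m, R_B = 88883/6750 kN, M_B = -14059/1125 kN·m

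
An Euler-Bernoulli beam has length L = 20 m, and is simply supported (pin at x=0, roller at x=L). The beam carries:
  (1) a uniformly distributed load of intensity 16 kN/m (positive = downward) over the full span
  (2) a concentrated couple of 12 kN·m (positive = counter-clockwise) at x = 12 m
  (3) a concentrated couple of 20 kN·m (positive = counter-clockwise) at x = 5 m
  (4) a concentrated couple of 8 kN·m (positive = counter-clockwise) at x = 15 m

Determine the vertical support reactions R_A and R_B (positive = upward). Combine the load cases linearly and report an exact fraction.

Load 1 — uniform load w=16 kN/m over full span:
  R_A = wL/2 = 16·20/2 = 160 kN
  R_B = wL/2 = 16·20/2 = 160 kN
Load 2 — applied couple M₀=12 kN·m at a=12 m (b=L-a=8):
  R_A = M₀/L = 12/20 = 3/5 kN
  R_B = -M₀/L = -12/20 = -3/5 kN
Load 3 — applied couple M₀=20 kN·m at a=5 m (b=L-a=15):
  R_A = M₀/L = 20/20 = 1 kN
  R_B = -M₀/L = -20/20 = -1 kN
Load 4 — applied couple M₀=8 kN·m at a=15 m (b=L-a=5):
  R_A = M₀/L = 8/20 = 2/5 kN
  R_B = -M₀/L = -8/20 = -2/5 kN
Superposition: R_A = 162 kN, R_B = 158 kN

R_A = 162 kN, R_B = 158 kN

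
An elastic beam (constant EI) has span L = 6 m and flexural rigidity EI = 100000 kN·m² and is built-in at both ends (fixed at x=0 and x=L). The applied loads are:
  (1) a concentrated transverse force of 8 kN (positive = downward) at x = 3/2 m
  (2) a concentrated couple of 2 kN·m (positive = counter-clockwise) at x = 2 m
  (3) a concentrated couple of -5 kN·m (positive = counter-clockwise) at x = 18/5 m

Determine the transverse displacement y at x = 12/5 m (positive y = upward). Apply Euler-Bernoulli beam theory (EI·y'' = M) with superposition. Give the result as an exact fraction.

y(12/5) = -2691/125000000 m

Load 1 — point force P=8 kN at a=3/2 m (b=L-a=9/2):
  y_1 = -Pa²(L-x)²(3bL-(3b+a)(L-x))/(6L³EI)  [x>a] = -8·(3/2)²·(6-(12/5))²·(3·(9/2)·6-(3·(9/2)+(3/2))·(6-(12/5)))/(6·6³·100000) = -243/5000000 m
Load 2 — applied couple M₀=2 kN·m at a=2 m (b=L-a=4):
  y_2 = (R_Ax³/6 - M_Ax²/2 - M₀(x-a)²/2)/EI  [x>a] with R_A=4/9, M_A=0 = ((4/9)·(12/5)³/6 - 0·(12/5)²/2 - 2·((12/5)-2)²/2)/100000 = 27/3125000 m
Load 3 — applied couple M₀=-5 kN·m at a=18/5 m (b=L-a=12/5):
  y_3 = (R_Ax³/6 - M_Ax²/2)/EI  [x≤a] with R_A=-6/5, M_A=-8/5 = ((-6/5)·(12/5)³/6 - (-8/5)·(12/5)²/2)/100000 = 36/1953125 m
Superposition: y = Σ y_i = -2691/125000000 m ≈ -0.000022 m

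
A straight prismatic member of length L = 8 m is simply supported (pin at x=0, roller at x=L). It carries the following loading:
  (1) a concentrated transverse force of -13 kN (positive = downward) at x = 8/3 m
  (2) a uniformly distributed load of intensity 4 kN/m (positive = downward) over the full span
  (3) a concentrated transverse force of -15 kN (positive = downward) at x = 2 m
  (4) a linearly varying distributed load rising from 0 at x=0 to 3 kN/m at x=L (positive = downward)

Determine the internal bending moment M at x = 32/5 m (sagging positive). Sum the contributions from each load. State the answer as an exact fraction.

M(32/5) = 6286/375 kN·m

Load 1 — point force P=-13 kN at a=8/3 m (b=L-a=16/3):
  M_1 = Pa(L-x)/L  [x>a] = (-13)·(8/3)·(8-(32/5))/8 = -104/15 kN·m
Load 2 — uniform load w=4 kN/m over full span:
  M_2 = wx(L-x)/2 = 4·(32/5)·(8-(32/5))/2 = 512/25 kN·m
Load 3 — point force P=-15 kN at a=2 m (b=L-a=6):
  M_3 = Pa(L-x)/L  [x>a] = (-15)·2·(8-(32/5))/8 = -6 kN·m
Load 4 — triangular load w₀=3 kN/m (0→w₀ over full span):
  M_4 = w₀Lx/6 - w₀x³/(6L) = 3·8·(32/5)/6 - 3·(32/5)³/(6·8) = 1152/125 kN·m
Superposition: M = Σ M_i = 6286/375 kN·m ≈ 16.762667 kN·m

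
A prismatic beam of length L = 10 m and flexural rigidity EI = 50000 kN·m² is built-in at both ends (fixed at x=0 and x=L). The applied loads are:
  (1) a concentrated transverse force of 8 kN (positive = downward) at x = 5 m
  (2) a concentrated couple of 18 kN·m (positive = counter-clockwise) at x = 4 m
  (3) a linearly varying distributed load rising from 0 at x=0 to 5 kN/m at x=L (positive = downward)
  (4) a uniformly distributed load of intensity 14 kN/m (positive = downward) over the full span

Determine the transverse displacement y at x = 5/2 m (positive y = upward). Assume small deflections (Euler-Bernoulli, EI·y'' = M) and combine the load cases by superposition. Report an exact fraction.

y(5/2) = -3181/614400 m

Load 1 — point force P=8 kN at a=5 m (b=L-a=5):
  y_1 = -Pb²x²(3aL-(3a+b)x)/(6L³EI)  [x≤a] = -8·5²·(5/2)²·(3·5·10-(3·5+5)·(5/2))/(6·10³·50000) = -1/2400 m
Load 2 — applied couple M₀=18 kN·m at a=4 m (b=L-a=6):
  y_2 = (R_Ax³/6 - M_Ax²/2)/EI  [x≤a] with R_A=324/125, M_A=54/25 = ((324/125)·(5/2)³/6 - (54/25)·(5/2)²/2)/50000 = 0 m
Load 3 — triangular load w₀=5 kN/m (0→w₀ over full span):
  y_3 = -w₀x²(L-x)²(x+2L)/(120LEI) = -5·(5/2)²·(10-(5/2))²·((5/2)+2·10)/(120·10·50000) = -27/40960 m
Load 4 — uniform load w=14 kN/m over full span:
  y_4 = -wx²(L-x)²/(24EI) = -14·(5/2)²·(10-(5/2))²/(24·50000) = -21/5120 m
Superposition: y = Σ y_i = -3181/614400 m ≈ -0.005177 m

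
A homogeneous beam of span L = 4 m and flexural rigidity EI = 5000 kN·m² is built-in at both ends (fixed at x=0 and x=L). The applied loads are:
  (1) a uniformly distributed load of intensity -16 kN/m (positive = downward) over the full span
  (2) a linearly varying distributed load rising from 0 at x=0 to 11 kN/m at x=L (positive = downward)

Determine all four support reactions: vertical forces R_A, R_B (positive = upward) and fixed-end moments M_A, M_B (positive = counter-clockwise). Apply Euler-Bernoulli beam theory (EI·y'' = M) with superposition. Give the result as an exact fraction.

R_A = -127/5 kN, M_A = -232/15 kN·m, R_B = -83/5 kN, M_B = 188/15 kN·m

Load 1 — uniform load w=-16 kN/m over full span:
  R_A = wL/2 = (-16)·4/2 = -32 kN
  M_A = wL²/12 = (-16)·4²/12 = -64/3 kN·m
  R_B = wL/2 = (-16)·4/2 = -32 kN
  M_B = -wL²/12 = -(-16)·4²/12 = 64/3 kN·m
Load 2 — triangular load w₀=11 kN/m (0→w₀ over full span):
  R_A = 3w₀L/20 = 3·11·4/20 = 33/5 kN
  M_A = w₀L²/30 = 11·4²/30 = 88/15 kN·m
  R_B = 7w₀L/20 = 7·11·4/20 = 77/5 kN
  M_B = -w₀L²/20 = -11·4²/20 = -44/5 kN·m
Superposition: R_A = -127/5 kN, M_A = -232/15 kN·m, R_B = -83/5 kN, M_B = 188/15 kN·m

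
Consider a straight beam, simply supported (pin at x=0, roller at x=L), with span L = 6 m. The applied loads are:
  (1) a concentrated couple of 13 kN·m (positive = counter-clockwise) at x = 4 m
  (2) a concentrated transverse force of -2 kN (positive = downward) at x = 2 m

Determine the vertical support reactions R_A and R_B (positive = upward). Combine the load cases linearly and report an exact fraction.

R_A = 5/6 kN, R_B = -17/6 kN

Load 1 — applied couple M₀=13 kN·m at a=4 m (b=L-a=2):
  R_A = M₀/L = 13/6 kN
  R_B = -M₀/L = -13/6 kN
Load 2 — point force P=-2 kN at a=2 m (b=L-a=4):
  R_A = Pb/L = (-2)·4/6 = -4/3 kN
  R_B = Pa/L = (-2)·2/6 = -2/3 kN
Superposition: R_A = 5/6 kN, R_B = -17/6 kN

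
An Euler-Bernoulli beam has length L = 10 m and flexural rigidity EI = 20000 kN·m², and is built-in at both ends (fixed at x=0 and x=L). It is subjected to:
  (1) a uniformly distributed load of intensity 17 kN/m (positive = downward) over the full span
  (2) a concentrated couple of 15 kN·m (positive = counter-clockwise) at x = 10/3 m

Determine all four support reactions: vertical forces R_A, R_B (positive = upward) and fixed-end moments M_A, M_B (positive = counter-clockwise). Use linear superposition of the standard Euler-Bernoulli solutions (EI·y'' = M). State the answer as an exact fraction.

R_A = 87 kN, M_A = 425/3 kN·m, R_B = 83 kN, M_B = -410/3 kN·m

Load 1 — uniform load w=17 kN/m over full span:
  R_A = wL/2 = 17·10/2 = 85 kN
  M_A = wL²/12 = 17·10²/12 = 425/3 kN·m
  R_B = wL/2 = 17·10/2 = 85 kN
  M_B = -wL²/12 = -17·10²/12 = -425/3 kN·m
Load 2 — applied couple M₀=15 kN·m at a=10/3 m (b=L-a=20/3):
  R_A = 6M₀ab/L³ = 6·15·(10/3)·(20/3)/10³ = 2 kN
  M_A = M₀b(2a-b)/L² = 15·(20/3)·(2·(10/3)-(20/3))/10² = 0 kN·m
  R_B = -6M₀ab/L³ = -6·15·(10/3)·(20/3)/10³ = -2 kN
  M_B = M₀a(2b-a)/L² = 15·(10/3)·(2·(20/3)-(10/3))/10² = 5 kN·m
Superposition: R_A = 87 kN, M_A = 425/3 kN·m, R_B = 83 kN, M_B = -410/3 kN·m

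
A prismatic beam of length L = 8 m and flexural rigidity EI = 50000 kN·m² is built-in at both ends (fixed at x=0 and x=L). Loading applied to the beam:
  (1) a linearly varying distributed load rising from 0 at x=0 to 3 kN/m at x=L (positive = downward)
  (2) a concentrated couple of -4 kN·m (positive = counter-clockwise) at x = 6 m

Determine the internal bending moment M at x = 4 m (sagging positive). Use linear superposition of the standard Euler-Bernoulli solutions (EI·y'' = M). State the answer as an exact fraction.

Load 1 — triangular load w₀=3 kN/m (0→w₀ over full span):
  M_1 = 3w₀Lx/20 - w₀L²/30 - w₀x³/(6L) = 3·3·8·4/20 - 3·8²/30 - 3·4³/(6·8) = 4 kN·m
Load 2 — applied couple M₀=-4 kN·m at a=6 m (b=L-a=2):
  M_2 = R_Ax - M_A  [x≤a] with R_A=-9/16, M_A=-5/4 = (-9/16)·4 - (-5/4) = -1 kN·m
Superposition: M = Σ M_i = 3 kN·m ≈ 3.000000 kN·m

M(4) = 3 kN·m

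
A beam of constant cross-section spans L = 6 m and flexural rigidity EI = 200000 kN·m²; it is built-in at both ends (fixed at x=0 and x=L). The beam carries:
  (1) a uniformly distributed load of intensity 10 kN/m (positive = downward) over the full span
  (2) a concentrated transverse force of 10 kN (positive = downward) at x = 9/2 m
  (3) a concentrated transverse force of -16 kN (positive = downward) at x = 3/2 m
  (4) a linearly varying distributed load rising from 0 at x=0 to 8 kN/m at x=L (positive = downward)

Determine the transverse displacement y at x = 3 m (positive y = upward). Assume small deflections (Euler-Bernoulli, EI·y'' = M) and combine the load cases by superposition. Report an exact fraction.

Load 1 — uniform load w=10 kN/m over full span:
  y_1 = -wx²(L-x)²/(24EI) = -10·3²·(6-3)²/(24·200000) = -27/160000 m
Load 2 — point force P=10 kN at a=9/2 m (b=L-a=3/2):
  y_2 = -Pb²x²(3aL-(3a+b)x)/(6L³EI)  [x≤a] = -10·(3/2)²·3²·(3·(9/2)·6-(3·(9/2)+(3/2))·3)/(6·6³·200000) = -9/320000 m
Load 3 — point force P=-16 kN at a=3/2 m (b=L-a=9/2):
  y_3 = -Pa²(L-x)²(3bL-(3b+a)(L-x))/(6L³EI)  [x>a] = -(-16)·(3/2)²·(6-3)²·(3·(9/2)·6-(3·(9/2)+(3/2))·(6-3))/(6·6³·200000) = 9/200000 m
Load 4 — triangular load w₀=8 kN/m (0→w₀ over full span):
  y_4 = -w₀x²(L-x)²(x+2L)/(120LEI) = -8·3²·(6-3)²·(3+2·6)/(120·6·200000) = -27/400000 m
Superposition: y = Σ y_i = -351/1600000 m ≈ -0.000219 m

y(3) = -351/1600000 m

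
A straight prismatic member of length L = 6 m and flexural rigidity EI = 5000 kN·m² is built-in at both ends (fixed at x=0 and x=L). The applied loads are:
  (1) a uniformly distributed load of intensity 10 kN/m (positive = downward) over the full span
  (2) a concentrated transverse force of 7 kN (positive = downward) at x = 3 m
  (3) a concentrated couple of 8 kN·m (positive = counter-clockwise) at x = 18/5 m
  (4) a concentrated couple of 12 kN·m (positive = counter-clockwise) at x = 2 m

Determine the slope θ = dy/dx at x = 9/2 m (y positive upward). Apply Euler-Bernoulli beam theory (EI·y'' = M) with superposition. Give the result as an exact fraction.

θ(9/2) = 7413/2000000 rad

Load 1 — uniform load w=10 kN/m over full span:
  θ_1 = -wx(L-x)(L-2x)/(12EI) = -10·(9/2)·(6-(9/2))·(6-2·(9/2))/(12·5000) = 27/8000 rad
Load 2 — point force P=7 kN at a=3 m (b=L-a=3):
  θ_2 = Pa²(L-x)(2bL-(3b+a)(L-x))/(2L³EI)  [x>a] = 7·3²·(6-(9/2))·(2·3·6-(3·3+3)·(6-(9/2)))/(2·6³·5000) = 63/80000 rad
Load 3 — applied couple M₀=8 kN·m at a=18/5 m (b=L-a=12/5):
  θ_3 = (R_Ax²/2 - M_Ax - M₀(x-a))/EI  [x>a] with R_A=48/25, M_A=64/25 = ((48/25)·(9/2)²/2 - (64/25)·(9/2) - 8·((9/2)-(18/5)))/5000 = 9/62500 rad
Load 4 — applied couple M₀=12 kN·m at a=2 m (b=L-a=4):
  θ_4 = (R_Ax²/2 - M_Ax - M₀(x-a))/EI  [x>a] with R_A=8/3, M_A=0 = ((8/3)·(9/2)²/2 - 0·(9/2) - 12·((9/2)-2))/5000 = -3/5000 rad
Superposition: θ = Σ θ_i = 7413/2000000 rad ≈ 0.003707 rad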